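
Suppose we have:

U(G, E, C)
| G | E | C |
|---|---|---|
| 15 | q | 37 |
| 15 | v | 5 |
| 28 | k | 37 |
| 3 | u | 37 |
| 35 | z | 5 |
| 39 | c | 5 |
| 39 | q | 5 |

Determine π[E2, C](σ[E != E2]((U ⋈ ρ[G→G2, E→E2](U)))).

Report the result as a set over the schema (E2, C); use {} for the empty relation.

{(c, 5), (k, 37), (q, 37), (q, 5), (u, 37), (v, 5), (z, 5)}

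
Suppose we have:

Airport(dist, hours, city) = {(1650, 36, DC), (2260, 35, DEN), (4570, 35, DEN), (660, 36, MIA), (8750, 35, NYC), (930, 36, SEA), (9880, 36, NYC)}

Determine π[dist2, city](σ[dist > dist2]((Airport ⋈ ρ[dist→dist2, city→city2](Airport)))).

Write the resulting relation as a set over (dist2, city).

{(1650, NYC), (2260, DEN), (2260, NYC), (4570, NYC), (660, DC), (660, NYC), (660, SEA), (930, DC), (930, NYC)}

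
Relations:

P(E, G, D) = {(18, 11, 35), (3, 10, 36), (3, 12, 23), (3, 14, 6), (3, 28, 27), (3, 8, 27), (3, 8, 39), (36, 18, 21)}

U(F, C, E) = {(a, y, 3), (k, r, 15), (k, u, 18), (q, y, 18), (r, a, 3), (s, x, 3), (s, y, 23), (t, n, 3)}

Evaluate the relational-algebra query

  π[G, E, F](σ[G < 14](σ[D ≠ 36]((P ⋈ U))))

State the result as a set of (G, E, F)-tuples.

Natural join on E: {(18, 11, 35, k, u), (18, 11, 35, q, y), (3, 10, 36, a, y), (3, 10, 36, r, a), (3, 10, 36, s, x), (3, 10, 36, t, n), (3, 12, 23, a, y), (3, 12, 23, r, a), (3, 12, 23, s, x), (3, 12, 23, t, n), (3, 14, 6, a, y), (3, 14, 6, r, a), (3, 14, 6, s, x), (3, 14, 6, t, n), (3, 28, 27, a, y), (3, 28, 27, r, a), (3, 28, 27, s, x), (3, 28, 27, t, n), (3, 8, 27, a, y), (3, 8, 27, r, a), (3, 8, 27, s, x), (3, 8, 27, t, n), (3, 8, 39, a, y), (3, 8, 39, r, a), (3, 8, 39, s, x), (3, 8, 39, t, n)}
Apply σ_{D ≠ 36}; surviving tuples: {(18, 11, 35, k, u), (18, 11, 35, q, y), (3, 12, 23, a, y), (3, 12, 23, r, a), (3, 12, 23, s, x), (3, 12, 23, t, n), (3, 14, 6, a, y), (3, 14, 6, r, a), (3, 14, 6, s, x), (3, 14, 6, t, n), (3, 28, 27, a, y), (3, 28, 27, r, a), (3, 28, 27, s, x), (3, 28, 27, t, n), (3, 8, 27, a, y), (3, 8, 27, r, a), (3, 8, 27, s, x), (3, 8, 27, t, n), (3, 8, 39, a, y), (3, 8, 39, r, a), (3, 8, 39, s, x), (3, 8, 39, t, n)}
Apply σ_{G < 14}; surviving tuples: {(18, 11, 35, k, u), (18, 11, 35, q, y), (3, 12, 23, a, y), (3, 12, 23, r, a), (3, 12, 23, s, x), (3, 12, 23, t, n), (3, 8, 27, a, y), (3, 8, 27, r, a), (3, 8, 27, s, x), (3, 8, 27, t, n), (3, 8, 39, a, y), (3, 8, 39, r, a), (3, 8, 39, s, x), (3, 8, 39, t, n)}
Projecting to G, E, F (4 duplicate(s) eliminated): {(11, 18, k), (11, 18, q), (12, 3, a), (12, 3, r), (12, 3, s), (12, 3, t), (8, 3, a), (8, 3, r), (8, 3, s), (8, 3, t)}

{(11, 18, k), (11, 18, q), (12, 3, a), (12, 3, r), (12, 3, s), (12, 3, t), (8, 3, a), (8, 3, r), (8, 3, s), (8, 3, t)}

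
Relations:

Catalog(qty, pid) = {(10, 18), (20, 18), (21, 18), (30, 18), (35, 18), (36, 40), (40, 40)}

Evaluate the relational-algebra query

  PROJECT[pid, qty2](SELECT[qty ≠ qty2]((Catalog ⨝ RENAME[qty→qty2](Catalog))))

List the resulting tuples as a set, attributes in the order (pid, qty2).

ρ[qty→qty2]: schema becomes (qty2, pid); tuples unchanged.
Catalog ⋈ RENAME[qty→qty2](Catalog) (natural join on pid): {(10, 18, 10), (10, 18, 20), (10, 18, 21), (10, 18, 30), (10, 18, 35), (20, 18, 10), (20, 18, 20), (20, 18, 21), (20, 18, 30), (20, 18, 35), (21, 18, 10), (21, 18, 20), (21, 18, 21), (21, 18, 30), (21, 18, 35), (30, 18, 10), (30, 18, 20), (30, 18, 21), (30, 18, 30), (30, 18, 35), (35, 18, 10), (35, 18, 20), (35, 18, 21), (35, 18, 30), (35, 18, 35), (36, 40, 36), (36, 40, 40), (40, 40, 36), (40, 40, 40)}
Apply σ_{qty ≠ qty2}; surviving tuples: {(10, 18, 20), (10, 18, 21), (10, 18, 30), (10, 18, 35), (20, 18, 10), (20, 18, 21), (20, 18, 30), (20, 18, 35), (21, 18, 10), (21, 18, 20), (21, 18, 30), (21, 18, 35), (30, 18, 10), (30, 18, 20), (30, 18, 21), (30, 18, 35), (35, 18, 10), (35, 18, 20), (35, 18, 21), (35, 18, 30), (36, 40, 40), (40, 40, 36)}
Keep only column(s) pid, qty2 (15 duplicate(s) eliminated): {(18, 10), (18, 20), (18, 21), (18, 30), (18, 35), (40, 36), (40, 40)}

{(18, 10), (18, 20), (18, 21), (18, 30), (18, 35), (40, 36), (40, 40)}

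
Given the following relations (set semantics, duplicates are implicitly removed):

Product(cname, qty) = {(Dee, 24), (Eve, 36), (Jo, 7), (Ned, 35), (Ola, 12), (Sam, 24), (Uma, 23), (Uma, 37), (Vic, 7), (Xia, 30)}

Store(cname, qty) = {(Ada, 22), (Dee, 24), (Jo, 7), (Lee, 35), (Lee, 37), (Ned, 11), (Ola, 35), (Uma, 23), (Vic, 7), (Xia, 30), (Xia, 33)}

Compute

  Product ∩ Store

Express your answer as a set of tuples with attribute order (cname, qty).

{(Dee, 24), (Jo, 7), (Uma, 23), (Vic, 7), (Xia, 30)}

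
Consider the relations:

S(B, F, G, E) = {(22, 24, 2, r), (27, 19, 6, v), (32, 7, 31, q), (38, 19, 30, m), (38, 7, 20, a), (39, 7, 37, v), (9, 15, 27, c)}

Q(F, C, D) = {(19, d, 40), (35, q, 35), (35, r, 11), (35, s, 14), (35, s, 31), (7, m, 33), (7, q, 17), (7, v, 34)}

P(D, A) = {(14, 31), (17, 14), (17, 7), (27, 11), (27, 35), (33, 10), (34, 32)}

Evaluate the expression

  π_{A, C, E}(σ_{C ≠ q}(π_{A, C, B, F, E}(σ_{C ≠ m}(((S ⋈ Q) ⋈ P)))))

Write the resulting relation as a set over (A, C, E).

S ⋈ Q (natural join on F): {(27, 19, 6, v, d, 40), (32, 7, 31, q, m, 33), (32, 7, 31, q, q, 17), (32, 7, 31, q, v, 34), (38, 19, 30, m, d, 40), (38, 7, 20, a, m, 33), (38, 7, 20, a, q, 17), (38, 7, 20, a, v, 34), (39, 7, 37, v, m, 33), (39, 7, 37, v, q, 17), (39, 7, 37, v, v, 34)}
(S ⋈ Q) ⋈ P (natural join on D): {(32, 7, 31, q, m, 33, 10), (32, 7, 31, q, q, 17, 14), (32, 7, 31, q, q, 17, 7), (32, 7, 31, q, v, 34, 32), (38, 7, 20, a, m, 33, 10), (38, 7, 20, a, q, 17, 14), (38, 7, 20, a, q, 17, 7), (38, 7, 20, a, v, 34, 32), (39, 7, 37, v, m, 33, 10), (39, 7, 37, v, q, 17, 14), (39, 7, 37, v, q, 17, 7), (39, 7, 37, v, v, 34, 32)}
Apply σ_{C ≠ m}; surviving tuples: {(32, 7, 31, q, q, 17, 14), (32, 7, 31, q, q, 17, 7), (32, 7, 31, q, v, 34, 32), (38, 7, 20, a, q, 17, 14), (38, 7, 20, a, q, 17, 7), (38, 7, 20, a, v, 34, 32), (39, 7, 37, v, q, 17, 14), (39, 7, 37, v, q, 17, 7), (39, 7, 37, v, v, 34, 32)}
Keep only column(s) A, C, B, F, E: {(14, q, 32, 7, q), (14, q, 38, 7, a), (14, q, 39, 7, v), (32, v, 32, 7, q), (32, v, 38, 7, a), (32, v, 39, 7, v), (7, q, 32, 7, q), (7, q, 38, 7, a), (7, q, 39, 7, v)}
Apply σ_{C ≠ q}; surviving tuples: {(32, v, 32, 7, q), (32, v, 38, 7, a), (32, v, 39, 7, v)}
Keep only column(s) A, C, E: {(32, v, a), (32, v, q), (32, v, v)}

{(32, v, a), (32, v, q), (32, v, v)}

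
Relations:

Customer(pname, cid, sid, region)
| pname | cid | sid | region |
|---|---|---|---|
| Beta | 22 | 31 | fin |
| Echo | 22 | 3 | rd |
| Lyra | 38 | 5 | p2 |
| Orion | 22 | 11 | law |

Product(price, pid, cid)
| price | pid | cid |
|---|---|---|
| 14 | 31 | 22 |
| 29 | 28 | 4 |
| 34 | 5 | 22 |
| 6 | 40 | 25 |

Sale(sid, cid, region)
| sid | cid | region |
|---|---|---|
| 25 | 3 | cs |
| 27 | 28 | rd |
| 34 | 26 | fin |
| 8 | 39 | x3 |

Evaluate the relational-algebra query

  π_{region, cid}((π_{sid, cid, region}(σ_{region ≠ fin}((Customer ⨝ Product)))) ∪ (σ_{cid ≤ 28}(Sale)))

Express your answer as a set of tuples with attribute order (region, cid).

Customer ⋈ Product (natural join on cid): {(Beta, 22, 31, fin, 14, 31), (Beta, 22, 31, fin, 34, 5), (Echo, 22, 3, rd, 14, 31), (Echo, 22, 3, rd, 34, 5), (Orion, 22, 11, law, 14, 31), (Orion, 22, 11, law, 34, 5)}
σ[region ≠ fin]: keep tuples satisfying region ≠ fin → {(Echo, 22, 3, rd, 14, 31), (Echo, 22, 3, rd, 34, 5), (Orion, 22, 11, law, 14, 31), (Orion, 22, 11, law, 34, 5)}
Projecting to sid, cid, region (2 duplicate(s) eliminated): {(11, 22, law), (3, 22, rd)}
σ[cid ≤ 28]: keep tuples satisfying cid ≤ 28 → {(25, 3, cs), (27, 28, rd), (34, 26, fin)}
Taking the union: {(11, 22, law), (25, 3, cs), (27, 28, rd), (3, 22, rd), (34, 26, fin)}
Projecting to region, cid: {(cs, 3), (fin, 26), (law, 22), (rd, 22), (rd, 28)}

{(cs, 3), (fin, 26), (law, 22), (rd, 22), (rd, 28)}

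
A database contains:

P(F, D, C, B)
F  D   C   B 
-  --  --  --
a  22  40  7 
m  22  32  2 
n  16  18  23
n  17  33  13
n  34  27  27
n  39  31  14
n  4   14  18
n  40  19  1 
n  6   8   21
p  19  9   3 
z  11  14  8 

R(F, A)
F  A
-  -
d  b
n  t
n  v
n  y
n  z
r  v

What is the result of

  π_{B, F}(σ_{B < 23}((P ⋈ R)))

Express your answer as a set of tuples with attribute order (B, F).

P ⋈ R (natural join on F): {(n, 16, 18, 23, t), (n, 16, 18, 23, v), (n, 16, 18, 23, y), (n, 16, 18, 23, z), (n, 17, 33, 13, t), (n, 17, 33, 13, v), (n, 17, 33, 13, y), (n, 17, 33, 13, z), (n, 34, 27, 27, t), (n, 34, 27, 27, v), (n, 34, 27, 27, y), (n, 34, 27, 27, z), (n, 39, 31, 14, t), (n, 39, 31, 14, v), (n, 39, 31, 14, y), (n, 39, 31, 14, z), (n, 4, 14, 18, t), (n, 4, 14, 18, v), (n, 4, 14, 18, y), (n, 4, 14, 18, z), (n, 40, 19, 1, t), (n, 40, 19, 1, v), (n, 40, 19, 1, y), (n, 40, 19, 1, z), (n, 6, 8, 21, t), (n, 6, 8, 21, v), (n, 6, 8, 21, y), (n, 6, 8, 21, z)}
σ[B < 23]: keep tuples satisfying B < 23 → {(n, 17, 33, 13, t), (n, 17, 33, 13, v), (n, 17, 33, 13, y), (n, 17, 33, 13, z), (n, 39, 31, 14, t), (n, 39, 31, 14, v), (n, 39, 31, 14, y), (n, 39, 31, 14, z), (n, 4, 14, 18, t), (n, 4, 14, 18, v), (n, 4, 14, 18, y), (n, 4, 14, 18, z), (n, 40, 19, 1, t), (n, 40, 19, 1, v), (n, 40, 19, 1, y), (n, 40, 19, 1, z), (n, 6, 8, 21, t), (n, 6, 8, 21, v), (n, 6, 8, 21, y), (n, 6, 8, 21, z)}
π_{B, F} gives {(1, n), (13, n), (14, n), (18, n), (21, n)} (15 duplicate(s) eliminated).

{(1, n), (13, n), (14, n), (18, n), (21, n)}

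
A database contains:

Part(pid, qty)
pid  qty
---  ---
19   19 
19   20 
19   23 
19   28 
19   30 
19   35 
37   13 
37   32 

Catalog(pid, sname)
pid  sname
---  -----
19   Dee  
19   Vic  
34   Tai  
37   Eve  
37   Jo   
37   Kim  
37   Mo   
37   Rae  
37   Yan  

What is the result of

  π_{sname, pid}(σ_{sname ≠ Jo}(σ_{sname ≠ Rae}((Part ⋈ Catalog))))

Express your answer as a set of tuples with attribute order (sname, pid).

Part ⋈ Catalog (natural join on pid): {(19, 19, Dee), (19, 19, Vic), (19, 20, Dee), (19, 20, Vic), (19, 23, Dee), (19, 23, Vic), (19, 28, Dee), (19, 28, Vic), (19, 30, Dee), (19, 30, Vic), (19, 35, Dee), (19, 35, Vic), (37, 13, Eve), (37, 13, Jo), (37, 13, Kim), (37, 13, Mo), (37, 13, Rae), (37, 13, Yan), (37, 32, Eve), (37, 32, Jo), (37, 32, Kim), (37, 32, Mo), (37, 32, Rae), (37, 32, Yan)}
Apply σ_{sname ≠ Rae}; surviving tuples: {(19, 19, Dee), (19, 19, Vic), (19, 20, Dee), (19, 20, Vic), (19, 23, Dee), (19, 23, Vic), (19, 28, Dee), (19, 28, Vic), (19, 30, Dee), (19, 30, Vic), (19, 35, Dee), (19, 35, Vic), (37, 13, Eve), (37, 13, Jo), (37, 13, Kim), (37, 13, Mo), (37, 13, Yan), (37, 32, Eve), (37, 32, Jo), (37, 32, Kim), (37, 32, Mo), (37, 32, Yan)}
Apply σ_{sname ≠ Jo}; surviving tuples: {(19, 19, Dee), (19, 19, Vic), (19, 20, Dee), (19, 20, Vic), (19, 23, Dee), (19, 23, Vic), (19, 28, Dee), (19, 28, Vic), (19, 30, Dee), (19, 30, Vic), (19, 35, Dee), (19, 35, Vic), (37, 13, Eve), (37, 13, Kim), (37, 13, Mo), (37, 13, Yan), (37, 32, Eve), (37, 32, Kim), (37, 32, Mo), (37, 32, Yan)}
Keep only column(s) sname, pid (14 duplicate(s) eliminated): {(Dee, 19), (Eve, 37), (Kim, 37), (Mo, 37), (Vic, 19), (Yan, 37)}

{(Dee, 19), (Eve, 37), (Kim, 37), (Mo, 37), (Vic, 19), (Yan, 37)}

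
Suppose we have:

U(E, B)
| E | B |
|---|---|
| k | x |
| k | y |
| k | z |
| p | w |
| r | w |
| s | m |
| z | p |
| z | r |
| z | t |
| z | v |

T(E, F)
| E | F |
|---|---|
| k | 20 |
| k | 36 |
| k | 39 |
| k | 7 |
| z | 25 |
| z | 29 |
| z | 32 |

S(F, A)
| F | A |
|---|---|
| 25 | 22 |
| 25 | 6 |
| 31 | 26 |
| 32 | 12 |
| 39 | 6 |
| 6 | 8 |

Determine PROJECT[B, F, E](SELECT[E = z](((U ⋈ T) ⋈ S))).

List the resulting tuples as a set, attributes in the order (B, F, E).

{(p, 25, z), (p, 32, z), (r, 25, z), (r, 32, z), (t, 25, z), (t, 32, z), (v, 25, z), (v, 32, z)}

U ⋈ T (natural join on E): {(k, x, 20), (k, x, 36), (k, x, 39), (k, x, 7), (k, y, 20), (k, y, 36), (k, y, 39), (k, y, 7), (k, z, 20), (k, z, 36), (k, z, 39), (k, z, 7), (z, p, 25), (z, p, 29), (z, p, 32), (z, r, 25), (z, r, 29), (z, r, 32), (z, t, 25), (z, t, 29), (z, t, 32), (z, v, 25), (z, v, 29), (z, v, 32)}
(U ⋈ T) ⋈ S (natural join on F): {(k, x, 39, 6), (k, y, 39, 6), (k, z, 39, 6), (z, p, 25, 22), (z, p, 25, 6), (z, p, 32, 12), (z, r, 25, 22), (z, r, 25, 6), (z, r, 32, 12), (z, t, 25, 22), (z, t, 25, 6), (z, t, 32, 12), (z, v, 25, 22), (z, v, 25, 6), (z, v, 32, 12)}
Filtering on E = z leaves {(z, p, 25, 22), (z, p, 25, 6), (z, p, 32, 12), (z, r, 25, 22), (z, r, 25, 6), (z, r, 32, 12), (z, t, 25, 22), (z, t, 25, 6), (z, t, 32, 12), (z, v, 25, 22), (z, v, 25, 6), (z, v, 32, 12)}.
Projecting to B, F, E (4 duplicate(s) eliminated): {(p, 25, z), (p, 32, z), (r, 25, z), (r, 32, z), (t, 25, z), (t, 32, z), (v, 25, z), (v, 32, z)}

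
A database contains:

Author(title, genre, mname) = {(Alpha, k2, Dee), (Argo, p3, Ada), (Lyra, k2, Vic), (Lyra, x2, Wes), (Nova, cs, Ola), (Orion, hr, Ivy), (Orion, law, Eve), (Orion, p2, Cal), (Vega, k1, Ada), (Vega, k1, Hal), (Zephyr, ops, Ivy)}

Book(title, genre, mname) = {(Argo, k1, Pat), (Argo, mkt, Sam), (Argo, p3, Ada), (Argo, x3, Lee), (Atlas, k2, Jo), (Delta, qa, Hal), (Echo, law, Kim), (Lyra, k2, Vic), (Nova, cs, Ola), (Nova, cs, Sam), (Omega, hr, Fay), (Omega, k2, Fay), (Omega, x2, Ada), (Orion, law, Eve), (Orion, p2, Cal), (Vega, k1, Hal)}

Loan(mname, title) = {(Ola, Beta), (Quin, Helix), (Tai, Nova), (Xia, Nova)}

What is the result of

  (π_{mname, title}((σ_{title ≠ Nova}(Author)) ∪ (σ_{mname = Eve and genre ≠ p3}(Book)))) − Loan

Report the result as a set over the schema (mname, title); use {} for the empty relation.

{(Ada, Argo), (Ada, Vega), (Cal, Orion), (Dee, Alpha), (Eve, Orion), (Hal, Vega), (Ivy, Orion), (Ivy, Zephyr), (Vic, Lyra), (Wes, Lyra)}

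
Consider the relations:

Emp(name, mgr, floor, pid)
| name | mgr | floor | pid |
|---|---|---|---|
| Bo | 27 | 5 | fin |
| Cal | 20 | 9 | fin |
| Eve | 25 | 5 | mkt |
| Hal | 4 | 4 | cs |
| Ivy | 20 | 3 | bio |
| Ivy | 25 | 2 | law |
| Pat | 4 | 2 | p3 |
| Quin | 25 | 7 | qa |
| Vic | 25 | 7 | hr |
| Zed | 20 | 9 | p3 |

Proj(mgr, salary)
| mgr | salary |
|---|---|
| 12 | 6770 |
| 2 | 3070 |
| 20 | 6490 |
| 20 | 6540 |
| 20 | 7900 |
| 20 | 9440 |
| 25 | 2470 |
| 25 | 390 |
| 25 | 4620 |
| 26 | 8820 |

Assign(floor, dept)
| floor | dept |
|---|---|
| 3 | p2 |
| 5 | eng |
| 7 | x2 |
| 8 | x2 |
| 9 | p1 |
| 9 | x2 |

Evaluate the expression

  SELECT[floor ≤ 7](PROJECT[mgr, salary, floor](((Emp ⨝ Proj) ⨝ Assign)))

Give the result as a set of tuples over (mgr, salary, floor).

Natural join on mgr: {(Cal, 20, 9, fin, 6490), (Cal, 20, 9, fin, 6540), (Cal, 20, 9, fin, 7900), (Cal, 20, 9, fin, 9440), (Eve, 25, 5, mkt, 2470), (Eve, 25, 5, mkt, 390), (Eve, 25, 5, mkt, 4620), (Ivy, 20, 3, bio, 6490), (Ivy, 20, 3, bio, 6540), (Ivy, 20, 3, bio, 7900), (Ivy, 20, 3, bio, 9440), (Ivy, 25, 2, law, 2470), (Ivy, 25, 2, law, 390), (Ivy, 25, 2, law, 4620), (Quin, 25, 7, qa, 2470), (Quin, 25, 7, qa, 390), (Quin, 25, 7, qa, 4620), (Vic, 25, 7, hr, 2470), (Vic, 25, 7, hr, 390), (Vic, 25, 7, hr, 4620), (Zed, 20, 9, p3, 6490), (Zed, 20, 9, p3, 6540), (Zed, 20, 9, p3, 7900), (Zed, 20, 9, p3, 9440)}
Natural join on floor: {(Cal, 20, 9, fin, 6490, p1), (Cal, 20, 9, fin, 6490, x2), (Cal, 20, 9, fin, 6540, p1), (Cal, 20, 9, fin, 6540, x2), (Cal, 20, 9, fin, 7900, p1), (Cal, 20, 9, fin, 7900, x2), (Cal, 20, 9, fin, 9440, p1), (Cal, 20, 9, fin, 9440, x2), (Eve, 25, 5, mkt, 2470, eng), (Eve, 25, 5, mkt, 390, eng), (Eve, 25, 5, mkt, 4620, eng), (Ivy, 20, 3, bio, 6490, p2), (Ivy, 20, 3, bio, 6540, p2), (Ivy, 20, 3, bio, 7900, p2), (Ivy, 20, 3, bio, 9440, p2), (Quin, 25, 7, qa, 2470, x2), (Quin, 25, 7, qa, 390, x2), (Quin, 25, 7, qa, 4620, x2), (Vic, 25, 7, hr, 2470, x2), (Vic, 25, 7, hr, 390, x2), (Vic, 25, 7, hr, 4620, x2), (Zed, 20, 9, p3, 6490, p1), (Zed, 20, 9, p3, 6490, x2), (Zed, 20, 9, p3, 6540, p1), (Zed, 20, 9, p3, 6540, x2), (Zed, 20, 9, p3, 7900, p1), (Zed, 20, 9, p3, 7900, x2), (Zed, 20, 9, p3, 9440, p1), (Zed, 20, 9, p3, 9440, x2)}
Projecting to mgr, salary, floor (15 duplicate(s) eliminated): {(20, 6490, 3), (20, 6490, 9), (20, 6540, 3), (20, 6540, 9), (20, 7900, 3), (20, 7900, 9), (20, 9440, 3), (20, 9440, 9), (25, 2470, 5), (25, 2470, 7), (25, 390, 5), (25, 390, 7), (25, 4620, 5), (25, 4620, 7)}
Selection floor ≤ 7: {(20, 6490, 3), (20, 6540, 3), (20, 7900, 3), (20, 9440, 3), (25, 2470, 5), (25, 2470, 7), (25, 390, 5), (25, 390, 7), (25, 4620, 5), (25, 4620, 7)}

{(20, 6490, 3), (20, 6540, 3), (20, 7900, 3), (20, 9440, 3), (25, 2470, 5), (25, 2470, 7), (25, 390, 5), (25, 390, 7), (25, 4620, 5), (25, 4620, 7)}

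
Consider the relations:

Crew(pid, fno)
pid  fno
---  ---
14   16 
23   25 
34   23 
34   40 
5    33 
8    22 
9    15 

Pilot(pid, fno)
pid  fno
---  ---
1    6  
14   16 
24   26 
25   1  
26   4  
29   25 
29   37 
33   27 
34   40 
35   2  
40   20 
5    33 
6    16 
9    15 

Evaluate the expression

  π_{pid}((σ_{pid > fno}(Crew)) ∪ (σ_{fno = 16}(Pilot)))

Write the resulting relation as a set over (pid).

{14, 34, 6}

σ[pid > fno]: keep tuples satisfying pid > fno → {(34, 23)}
σ[fno = 16]: keep tuples satisfying fno = 16 → {(14, 16), (6, 16)}
Union: {(34, 23)} with {(14, 16), (6, 16)} → {(14, 16), (34, 23), (6, 16)}
Projecting to pid: {14, 34, 6}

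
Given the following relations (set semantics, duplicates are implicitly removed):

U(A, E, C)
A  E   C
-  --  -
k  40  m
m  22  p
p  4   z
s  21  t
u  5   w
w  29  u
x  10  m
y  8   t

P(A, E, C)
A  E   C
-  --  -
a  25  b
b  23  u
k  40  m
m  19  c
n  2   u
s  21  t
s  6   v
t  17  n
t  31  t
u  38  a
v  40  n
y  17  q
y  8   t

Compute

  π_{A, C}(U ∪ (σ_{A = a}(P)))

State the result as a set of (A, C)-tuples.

σ[A = a]: keep tuples satisfying A = a → {(a, 25, b)}
Set union of the two operands is {(a, 25, b), (k, 40, m), (m, 22, p), (p, 4, z), (s, 21, t), (u, 5, w), (w, 29, u), (x, 10, m), (y, 8, t)}.
π[A, C]: project onto (A, C) → {(a, b), (k, m), (m, p), (p, z), (s, t), (u, w), (w, u), (x, m), (y, t)}

{(a, b), (k, m), (m, p), (p, z), (s, t), (u, w), (w, u), (x, m), (y, t)}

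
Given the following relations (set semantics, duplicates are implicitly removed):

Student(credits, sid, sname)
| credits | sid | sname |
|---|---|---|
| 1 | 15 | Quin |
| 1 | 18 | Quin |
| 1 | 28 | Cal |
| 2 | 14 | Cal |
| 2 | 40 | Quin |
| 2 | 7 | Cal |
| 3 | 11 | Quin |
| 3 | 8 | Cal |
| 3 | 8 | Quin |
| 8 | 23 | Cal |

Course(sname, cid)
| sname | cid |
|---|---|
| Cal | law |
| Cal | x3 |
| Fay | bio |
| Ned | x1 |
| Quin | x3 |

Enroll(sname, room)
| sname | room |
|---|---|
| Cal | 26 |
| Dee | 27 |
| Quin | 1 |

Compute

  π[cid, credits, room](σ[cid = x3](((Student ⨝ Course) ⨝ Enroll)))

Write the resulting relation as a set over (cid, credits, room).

Natural join on sname: {(1, 15, Quin, x3), (1, 18, Quin, x3), (1, 28, Cal, law), (1, 28, Cal, x3), (2, 14, Cal, law), (2, 14, Cal, x3), (2, 40, Quin, x3), (2, 7, Cal, law), (2, 7, Cal, x3), (3, 11, Quin, x3), (3, 8, Cal, law), (3, 8, Cal, x3), (3, 8, Quin, x3), (8, 23, Cal, law), (8, 23, Cal, x3)}
Natural join on sname: {(1, 15, Quin, x3, 1), (1, 18, Quin, x3, 1), (1, 28, Cal, law, 26), (1, 28, Cal, x3, 26), (2, 14, Cal, law, 26), (2, 14, Cal, x3, 26), (2, 40, Quin, x3, 1), (2, 7, Cal, law, 26), (2, 7, Cal, x3, 26), (3, 11, Quin, x3, 1), (3, 8, Cal, law, 26), (3, 8, Cal, x3, 26), (3, 8, Quin, x3, 1), (8, 23, Cal, law, 26), (8, 23, Cal, x3, 26)}
Filtering on cid = x3 leaves {(1, 15, Quin, x3, 1), (1, 18, Quin, x3, 1), (1, 28, Cal, x3, 26), (2, 14, Cal, x3, 26), (2, 40, Quin, x3, 1), (2, 7, Cal, x3, 26), (3, 11, Quin, x3, 1), (3, 8, Cal, x3, 26), (3, 8, Quin, x3, 1), (8, 23, Cal, x3, 26)}.
π_{cid, credits, room} gives {(x3, 1, 1), (x3, 1, 26), (x3, 2, 1), (x3, 2, 26), (x3, 3, 1), (x3, 3, 26), (x3, 8, 26)} (3 duplicate(s) eliminated).

{(x3, 1, 1), (x3, 1, 26), (x3, 2, 1), (x3, 2, 26), (x3, 3, 1), (x3, 3, 26), (x3, 8, 26)}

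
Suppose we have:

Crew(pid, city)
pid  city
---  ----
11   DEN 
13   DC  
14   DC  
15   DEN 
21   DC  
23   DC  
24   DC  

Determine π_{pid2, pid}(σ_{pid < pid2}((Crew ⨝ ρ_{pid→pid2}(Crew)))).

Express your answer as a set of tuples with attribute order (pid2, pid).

ρ[pid→pid2]: schema becomes (pid2, city); tuples unchanged.
Natural join on city: {(11, DEN, 11), (11, DEN, 15), (13, DC, 13), (13, DC, 14), (13, DC, 21), (13, DC, 23), (13, DC, 24), (14, DC, 13), (14, DC, 14), (14, DC, 21), (14, DC, 23), (14, DC, 24), (15, DEN, 11), (15, DEN, 15), (21, DC, 13), (21, DC, 14), (21, DC, 21), (21, DC, 23), (21, DC, 24), (23, DC, 13), (23, DC, 14), (23, DC, 21), (23, DC, 23), (23, DC, 24), (24, DC, 13), (24, DC, 14), (24, DC, 21), (24, DC, 23), (24, DC, 24)}
Filtering on pid < pid2 leaves {(11, DEN, 15), (13, DC, 14), (13, DC, 21), (13, DC, 23), (13, DC, 24), (14, DC, 21), (14, DC, 23), (14, DC, 24), (21, DC, 23), (21, DC, 24), (23, DC, 24)}.
π_{pid2, pid} gives {(14, 13), (15, 11), (21, 13), (21, 14), (23, 13), (23, 14), (23, 21), (24, 13), (24, 14), (24, 21), (24, 23)}.

{(14, 13), (15, 11), (21, 13), (21, 14), (23, 13), (23, 14), (23, 21), (24, 13), (24, 14), (24, 21), (24, 23)}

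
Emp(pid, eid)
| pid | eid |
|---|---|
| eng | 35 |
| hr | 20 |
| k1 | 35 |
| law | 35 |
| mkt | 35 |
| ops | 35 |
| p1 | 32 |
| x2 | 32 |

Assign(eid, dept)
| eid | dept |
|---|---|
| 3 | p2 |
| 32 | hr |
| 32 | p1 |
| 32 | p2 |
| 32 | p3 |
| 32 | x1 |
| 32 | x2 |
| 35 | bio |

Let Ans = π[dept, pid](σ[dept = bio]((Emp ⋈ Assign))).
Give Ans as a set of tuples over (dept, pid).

{(bio, eng), (bio, k1), (bio, law), (bio, mkt), (bio, ops)}

Emp ⋈ Assign (natural join on eid): {(eng, 35, bio), (k1, 35, bio), (law, 35, bio), (mkt, 35, bio), (ops, 35, bio), (p1, 32, hr), (p1, 32, p1), (p1, 32, p2), (p1, 32, p3), (p1, 32, x1), (p1, 32, x2), (x2, 32, hr), (x2, 32, p1), (x2, 32, p2), (x2, 32, p3), (x2, 32, x1), (x2, 32, x2)}
Apply σ_{dept = bio}; surviving tuples: {(eng, 35, bio), (k1, 35, bio), (law, 35, bio), (mkt, 35, bio), (ops, 35, bio)}
Keep only column(s) dept, pid: {(bio, eng), (bio, k1), (bio, law), (bio, mkt), (bio, ops)}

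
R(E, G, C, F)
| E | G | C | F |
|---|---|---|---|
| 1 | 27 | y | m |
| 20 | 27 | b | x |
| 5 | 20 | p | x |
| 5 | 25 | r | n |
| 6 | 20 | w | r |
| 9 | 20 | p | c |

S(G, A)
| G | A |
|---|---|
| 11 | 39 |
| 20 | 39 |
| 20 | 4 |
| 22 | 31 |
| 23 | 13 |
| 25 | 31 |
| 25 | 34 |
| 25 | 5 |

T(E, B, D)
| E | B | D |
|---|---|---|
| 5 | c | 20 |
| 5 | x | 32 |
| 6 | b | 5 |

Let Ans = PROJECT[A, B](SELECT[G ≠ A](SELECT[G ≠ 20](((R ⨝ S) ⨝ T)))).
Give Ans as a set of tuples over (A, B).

Natural join on G: {(5, 20, p, x, 39), (5, 20, p, x, 4), (5, 25, r, n, 31), (5, 25, r, n, 34), (5, 25, r, n, 5), (6, 20, w, r, 39), (6, 20, w, r, 4), (9, 20, p, c, 39), (9, 20, p, c, 4)}
Natural join on E: {(5, 20, p, x, 39, c, 20), (5, 20, p, x, 39, x, 32), (5, 20, p, x, 4, c, 20), (5, 20, p, x, 4, x, 32), (5, 25, r, n, 31, c, 20), (5, 25, r, n, 31, x, 32), (5, 25, r, n, 34, c, 20), (5, 25, r, n, 34, x, 32), (5, 25, r, n, 5, c, 20), (5, 25, r, n, 5, x, 32), (6, 20, w, r, 39, b, 5), (6, 20, w, r, 4, b, 5)}
Filtering on G ≠ 20 leaves {(5, 25, r, n, 31, c, 20), (5, 25, r, n, 31, x, 32), (5, 25, r, n, 34, c, 20), (5, 25, r, n, 34, x, 32), (5, 25, r, n, 5, c, 20), (5, 25, r, n, 5, x, 32)}.
Filtering on G ≠ A leaves {(5, 25, r, n, 31, c, 20), (5, 25, r, n, 31, x, 32), (5, 25, r, n, 34, c, 20), (5, 25, r, n, 34, x, 32), (5, 25, r, n, 5, c, 20), (5, 25, r, n, 5, x, 32)}.
π[A, B]: project onto (A, B) → {(31, c), (31, x), (34, c), (34, x), (5, c), (5, x)}

{(31, c), (31, x), (34, c), (34, x), (5, c), (5, x)}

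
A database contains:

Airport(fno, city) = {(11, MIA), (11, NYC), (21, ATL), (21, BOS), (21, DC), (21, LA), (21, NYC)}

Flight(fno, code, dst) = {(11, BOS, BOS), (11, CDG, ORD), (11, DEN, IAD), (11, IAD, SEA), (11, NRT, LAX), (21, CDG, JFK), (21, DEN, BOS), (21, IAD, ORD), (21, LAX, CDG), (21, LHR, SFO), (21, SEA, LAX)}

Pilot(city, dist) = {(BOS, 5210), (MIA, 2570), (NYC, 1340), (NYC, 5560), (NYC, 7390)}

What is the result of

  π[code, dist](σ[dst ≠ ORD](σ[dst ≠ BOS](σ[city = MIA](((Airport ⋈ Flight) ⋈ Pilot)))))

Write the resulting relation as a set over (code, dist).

{(DEN, 2570), (IAD, 2570), (NRT, 2570)}

Airport ⋈ Flight (natural join on fno): {(11, MIA, BOS, BOS), (11, MIA, CDG, ORD), (11, MIA, DEN, IAD), (11, MIA, IAD, SEA), (11, MIA, NRT, LAX), (11, NYC, BOS, BOS), (11, NYC, CDG, ORD), (11, NYC, DEN, IAD), (11, NYC, IAD, SEA), (11, NYC, NRT, LAX), (21, ATL, CDG, JFK), (21, ATL, DEN, BOS), (21, ATL, IAD, ORD), (21, ATL, LAX, CDG), (21, ATL, LHR, SFO), (21, ATL, SEA, LAX), (21, BOS, CDG, JFK), (21, BOS, DEN, BOS), (21, BOS, IAD, ORD), (21, BOS, LAX, CDG), (21, BOS, LHR, SFO), (21, BOS, SEA, LAX), (21, DC, CDG, JFK), (21, DC, DEN, BOS), (21, DC, IAD, ORD), (21, DC, LAX, CDG), (21, DC, LHR, SFO), (21, DC, SEA, LAX), (21, LA, CDG, JFK), (21, LA, DEN, BOS), (21, LA, IAD, ORD), (21, LA, LAX, CDG), (21, LA, LHR, SFO), (21, LA, SEA, LAX), (21, NYC, CDG, JFK), (21, NYC, DEN, BOS), (21, NYC, IAD, ORD), (21, NYC, LAX, CDG), (21, NYC, LHR, SFO), (21, NYC, SEA, LAX)}
(Airport ⋈ Flight) ⋈ Pilot (natural join on city): {(11, MIA, BOS, BOS, 2570), (11, MIA, CDG, ORD, 2570), (11, MIA, DEN, IAD, 2570), (11, MIA, IAD, SEA, 2570), (11, MIA, NRT, LAX, 2570), (11, NYC, BOS, BOS, 1340), (11, NYC, BOS, BOS, 5560), (11, NYC, BOS, BOS, 7390), (11, NYC, CDG, ORD, 1340), (11, NYC, CDG, ORD, 5560), (11, NYC, CDG, ORD, 7390), (11, NYC, DEN, IAD, 1340), (11, NYC, DEN, IAD, 5560), (11, NYC, DEN, IAD, 7390), (11, NYC, IAD, SEA, 1340), (11, NYC, IAD, SEA, 5560), (11, NYC, IAD, SEA, 7390), (11, NYC, NRT, LAX, 1340), (11, NYC, NRT, LAX, 5560), (11, NYC, NRT, LAX, 7390), (21, BOS, CDG, JFK, 5210), (21, BOS, DEN, BOS, 5210), (21, BOS, IAD, ORD, 5210), (21, BOS, LAX, CDG, 5210), (21, BOS, LHR, SFO, 5210), (21, BOS, SEA, LAX, 5210), (21, NYC, CDG, JFK, 1340), (21, NYC, CDG, JFK, 5560), (21, NYC, CDG, JFK, 7390), (21, NYC, DEN, BOS, 1340), (21, NYC, DEN, BOS, 5560), (21, NYC, DEN, BOS, 7390), (21, NYC, IAD, ORD, 1340), (21, NYC, IAD, ORD, 5560), (21, NYC, IAD, ORD, 7390), (21, NYC, LAX, CDG, 1340), (21, NYC, LAX, CDG, 5560), (21, NYC, LAX, CDG, 7390), (21, NYC, LHR, SFO, 1340), (21, NYC, LHR, SFO, 5560), (21, NYC, LHR, SFO, 7390), (21, NYC, SEA, LAX, 1340), (21, NYC, SEA, LAX, 5560), (21, NYC, SEA, LAX, 7390)}
Filtering on city = MIA leaves {(11, MIA, BOS, BOS, 2570), (11, MIA, CDG, ORD, 2570), (11, MIA, DEN, IAD, 2570), (11, MIA, IAD, SEA, 2570), (11, MIA, NRT, LAX, 2570)}.
Filtering on dst ≠ BOS leaves {(11, MIA, CDG, ORD, 2570), (11, MIA, DEN, IAD, 2570), (11, MIA, IAD, SEA, 2570), (11, MIA, NRT, LAX, 2570)}.
Filtering on dst ≠ ORD leaves {(11, MIA, DEN, IAD, 2570), (11, MIA, IAD, SEA, 2570), (11, MIA, NRT, LAX, 2570)}.
Projecting to code, dist: {(DEN, 2570), (IAD, 2570), (NRT, 2570)}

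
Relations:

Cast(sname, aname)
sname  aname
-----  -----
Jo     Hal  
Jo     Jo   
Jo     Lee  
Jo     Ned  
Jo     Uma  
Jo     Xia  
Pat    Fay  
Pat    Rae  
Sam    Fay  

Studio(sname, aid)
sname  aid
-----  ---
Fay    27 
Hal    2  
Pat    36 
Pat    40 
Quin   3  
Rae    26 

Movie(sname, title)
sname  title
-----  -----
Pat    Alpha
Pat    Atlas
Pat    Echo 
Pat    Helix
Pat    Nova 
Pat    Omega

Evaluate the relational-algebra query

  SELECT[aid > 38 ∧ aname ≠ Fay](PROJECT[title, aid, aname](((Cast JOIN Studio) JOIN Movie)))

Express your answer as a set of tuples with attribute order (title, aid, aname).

Joining Cast and Studio on sname yields {(Pat, Fay, 36), (Pat, Fay, 40), (Pat, Rae, 36), (Pat, Rae, 40)}.
Joining (Cast JOIN Studio) and Movie on sname yields {(Pat, Fay, 36, Alpha), (Pat, Fay, 36, Atlas), (Pat, Fay, 36, Echo), (Pat, Fay, 36, Helix), (Pat, Fay, 36, Nova), (Pat, Fay, 36, Omega), (Pat, Fay, 40, Alpha), (Pat, Fay, 40, Atlas), (Pat, Fay, 40, Echo), (Pat, Fay, 40, Helix), (Pat, Fay, 40, Nova), (Pat, Fay, 40, Omega), (Pat, Rae, 36, Alpha), (Pat, Rae, 36, Atlas), (Pat, Rae, 36, Echo), (Pat, Rae, 36, Helix), (Pat, Rae, 36, Nova), (Pat, Rae, 36, Omega), (Pat, Rae, 40, Alpha), (Pat, Rae, 40, Atlas), (Pat, Rae, 40, Echo), (Pat, Rae, 40, Helix), (Pat, Rae, 40, Nova), (Pat, Rae, 40, Omega)}.
π[title, aid, aname]: project onto (title, aid, aname) → {(Alpha, 36, Fay), (Alpha, 36, Rae), (Alpha, 40, Fay), (Alpha, 40, Rae), (Atlas, 36, Fay), (Atlas, 36, Rae), (Atlas, 40, Fay), (Atlas, 40, Rae), (Echo, 36, Fay), (Echo, 36, Rae), (Echo, 40, Fay), (Echo, 40, Rae), (Helix, 36, Fay), (Helix, 36, Rae), (Helix, 40, Fay), (Helix, 40, Rae), (Nova, 36, Fay), (Nova, 36, Rae), (Nova, 40, Fay), (Nova, 40, Rae), (Omega, 36, Fay), (Omega, 36, Rae), (Omega, 40, Fay), (Omega, 40, Rae)}
Apply σ_{aid > 38 ∧ aname ≠ Fay}; surviving tuples: {(Alpha, 40, Rae), (Atlas, 40, Rae), (Echo, 40, Rae), (Helix, 40, Rae), (Nova, 40, Rae), (Omega, 40, Rae)}

{(Alpha, 40, Rae), (Atlas, 40, Rae), (Echo, 40, Rae), (Helix, 40, Rae), (Nova, 40, Rae), (Omega, 40, Rae)}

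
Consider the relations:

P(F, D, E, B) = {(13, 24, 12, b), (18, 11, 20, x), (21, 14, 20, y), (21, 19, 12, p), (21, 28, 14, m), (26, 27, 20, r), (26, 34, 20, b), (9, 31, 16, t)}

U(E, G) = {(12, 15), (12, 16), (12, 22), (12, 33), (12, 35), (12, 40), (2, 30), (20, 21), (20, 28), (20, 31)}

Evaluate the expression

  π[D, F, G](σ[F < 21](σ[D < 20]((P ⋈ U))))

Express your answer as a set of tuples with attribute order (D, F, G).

{(11, 18, 21), (11, 18, 28), (11, 18, 31)}

Natural join on E: {(13, 24, 12, b, 15), (13, 24, 12, b, 16), (13, 24, 12, b, 22), (13, 24, 12, b, 33), (13, 24, 12, b, 35), (13, 24, 12, b, 40), (18, 11, 20, x, 21), (18, 11, 20, x, 28), (18, 11, 20, x, 31), (21, 14, 20, y, 21), (21, 14, 20, y, 28), (21, 14, 20, y, 31), (21, 19, 12, p, 15), (21, 19, 12, p, 16), (21, 19, 12, p, 22), (21, 19, 12, p, 33), (21, 19, 12, p, 35), (21, 19, 12, p, 40), (26, 27, 20, r, 21), (26, 27, 20, r, 28), (26, 27, 20, r, 31), (26, 34, 20, b, 21), (26, 34, 20, b, 28), (26, 34, 20, b, 31)}
σ[D < 20]: keep tuples satisfying D < 20 → {(18, 11, 20, x, 21), (18, 11, 20, x, 28), (18, 11, 20, x, 31), (21, 14, 20, y, 21), (21, 14, 20, y, 28), (21, 14, 20, y, 31), (21, 19, 12, p, 15), (21, 19, 12, p, 16), (21, 19, 12, p, 22), (21, 19, 12, p, 33), (21, 19, 12, p, 35), (21, 19, 12, p, 40)}
σ[F < 21]: keep tuples satisfying F < 21 → {(18, 11, 20, x, 21), (18, 11, 20, x, 28), (18, 11, 20, x, 31)}
π_{D, F, G} gives {(11, 18, 21), (11, 18, 28), (11, 18, 31)}.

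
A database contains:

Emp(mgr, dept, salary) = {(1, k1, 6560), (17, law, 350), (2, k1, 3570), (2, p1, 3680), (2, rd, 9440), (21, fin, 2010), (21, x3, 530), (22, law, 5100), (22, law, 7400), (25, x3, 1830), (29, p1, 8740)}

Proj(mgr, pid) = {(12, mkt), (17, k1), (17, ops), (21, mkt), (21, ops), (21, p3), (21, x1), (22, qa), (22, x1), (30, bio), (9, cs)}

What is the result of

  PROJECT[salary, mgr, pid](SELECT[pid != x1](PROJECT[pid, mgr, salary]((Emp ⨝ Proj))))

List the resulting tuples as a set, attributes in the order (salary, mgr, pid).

Joining Emp and Proj on mgr yields {(17, law, 350, k1), (17, law, 350, ops), (21, fin, 2010, mkt), (21, fin, 2010, ops), (21, fin, 2010, p3), (21, fin, 2010, x1), (21, x3, 530, mkt), (21, x3, 530, ops), (21, x3, 530, p3), (21, x3, 530, x1), (22, law, 5100, qa), (22, law, 5100, x1), (22, law, 7400, qa), (22, law, 7400, x1)}.
π_{pid, mgr, salary} gives {(k1, 17, 350), (mkt, 21, 2010), (mkt, 21, 530), (ops, 17, 350), (ops, 21, 2010), (ops, 21, 530), (p3, 21, 2010), (p3, 21, 530), (qa, 22, 5100), (qa, 22, 7400), (x1, 21, 2010), (x1, 21, 530), (x1, 22, 5100), (x1, 22, 7400)}.
σ[pid != x1]: keep tuples satisfying pid != x1 → {(k1, 17, 350), (mkt, 21, 2010), (mkt, 21, 530), (ops, 17, 350), (ops, 21, 2010), (ops, 21, 530), (p3, 21, 2010), (p3, 21, 530), (qa, 22, 5100), (qa, 22, 7400)}
π_{salary, mgr, pid} gives {(2010, 21, mkt), (2010, 21, ops), (2010, 21, p3), (350, 17, k1), (350, 17, ops), (5100, 22, qa), (530, 21, mkt), (530, 21, ops), (530, 21, p3), (7400, 22, qa)}.

{(2010, 21, mkt), (2010, 21, ops), (2010, 21, p3), (350, 17, k1), (350, 17, ops), (5100, 22, qa), (530, 21, mkt), (530, 21, ops), (530, 21, p3), (7400, 22, qa)}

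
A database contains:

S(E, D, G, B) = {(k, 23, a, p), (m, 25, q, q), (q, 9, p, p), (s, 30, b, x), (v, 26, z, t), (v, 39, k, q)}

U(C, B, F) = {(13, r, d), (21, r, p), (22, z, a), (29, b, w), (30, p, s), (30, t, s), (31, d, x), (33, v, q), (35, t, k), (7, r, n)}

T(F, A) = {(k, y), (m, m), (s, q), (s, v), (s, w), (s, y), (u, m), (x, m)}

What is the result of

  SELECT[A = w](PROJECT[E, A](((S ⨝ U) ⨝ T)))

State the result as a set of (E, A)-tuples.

{(k, w), (q, w), (v, w)}

Natural join on B: {(k, 23, a, p, 30, s), (q, 9, p, p, 30, s), (v, 26, z, t, 30, s), (v, 26, z, t, 35, k)}
Natural join on F: {(k, 23, a, p, 30, s, q), (k, 23, a, p, 30, s, v), (k, 23, a, p, 30, s, w), (k, 23, a, p, 30, s, y), (q, 9, p, p, 30, s, q), (q, 9, p, p, 30, s, v), (q, 9, p, p, 30, s, w), (q, 9, p, p, 30, s, y), (v, 26, z, t, 30, s, q), (v, 26, z, t, 30, s, v), (v, 26, z, t, 30, s, w), (v, 26, z, t, 30, s, y), (v, 26, z, t, 35, k, y)}
π[E, A]: project onto (E, A) (1 duplicate(s) eliminated) → {(k, q), (k, v), (k, w), (k, y), (q, q), (q, v), (q, w), (q, y), (v, q), (v, v), (v, w), (v, y)}
σ[A = w]: keep tuples satisfying A = w → {(k, w), (q, w), (v, w)}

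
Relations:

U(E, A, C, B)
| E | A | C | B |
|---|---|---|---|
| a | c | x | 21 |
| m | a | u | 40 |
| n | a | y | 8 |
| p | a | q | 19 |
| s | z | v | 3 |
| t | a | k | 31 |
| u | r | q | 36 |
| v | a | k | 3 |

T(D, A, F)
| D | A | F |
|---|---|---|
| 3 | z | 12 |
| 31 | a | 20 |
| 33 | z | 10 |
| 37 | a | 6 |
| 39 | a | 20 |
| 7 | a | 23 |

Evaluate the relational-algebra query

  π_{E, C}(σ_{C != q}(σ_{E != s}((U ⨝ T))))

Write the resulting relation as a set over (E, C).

{(m, u), (n, y), (t, k), (v, k)}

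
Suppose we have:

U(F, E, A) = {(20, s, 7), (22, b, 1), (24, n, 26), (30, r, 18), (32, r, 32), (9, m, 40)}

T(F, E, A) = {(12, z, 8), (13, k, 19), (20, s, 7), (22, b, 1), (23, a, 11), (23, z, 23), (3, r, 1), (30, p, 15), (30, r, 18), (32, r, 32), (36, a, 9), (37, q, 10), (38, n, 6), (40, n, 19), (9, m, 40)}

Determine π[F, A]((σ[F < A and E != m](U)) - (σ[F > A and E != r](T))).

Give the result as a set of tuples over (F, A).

σ[F < A and E != m]: keep tuples satisfying F < A and E != m → {(24, n, 26)}
σ[F > A and E != r]: keep tuples satisfying F > A and E != r → {(12, z, 8), (20, s, 7), (22, b, 1), (23, a, 11), (30, p, 15), (36, a, 9), (37, q, 10), (38, n, 6), (40, n, 19)}
Set difference of the two operands is {(24, n, 26)}.
Projecting to F, A: {(24, 26)}

{(24, 26)}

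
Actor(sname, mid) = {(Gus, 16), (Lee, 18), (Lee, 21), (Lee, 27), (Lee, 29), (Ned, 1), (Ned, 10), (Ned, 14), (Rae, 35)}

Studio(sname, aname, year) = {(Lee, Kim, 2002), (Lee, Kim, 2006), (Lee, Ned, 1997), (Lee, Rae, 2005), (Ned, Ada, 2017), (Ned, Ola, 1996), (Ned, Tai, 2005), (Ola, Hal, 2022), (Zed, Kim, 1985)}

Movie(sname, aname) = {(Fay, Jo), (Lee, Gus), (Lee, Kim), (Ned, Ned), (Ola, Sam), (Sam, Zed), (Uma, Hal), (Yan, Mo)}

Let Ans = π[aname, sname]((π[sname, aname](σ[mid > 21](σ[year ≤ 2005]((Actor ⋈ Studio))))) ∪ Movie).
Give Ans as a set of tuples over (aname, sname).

Natural join on sname: {(Lee, 18, Kim, 2002), (Lee, 18, Kim, 2006), (Lee, 18, Ned, 1997), (Lee, 18, Rae, 2005), (Lee, 21, Kim, 2002), (Lee, 21, Kim, 2006), (Lee, 21, Ned, 1997), (Lee, 21, Rae, 2005), (Lee, 27, Kim, 2002), (Lee, 27, Kim, 2006), (Lee, 27, Ned, 1997), (Lee, 27, Rae, 2005), (Lee, 29, Kim, 2002), (Lee, 29, Kim, 2006), (Lee, 29, Ned, 1997), (Lee, 29, Rae, 2005), (Ned, 1, Ada, 2017), (Ned, 1, Ola, 1996), (Ned, 1, Tai, 2005), (Ned, 10, Ada, 2017), (Ned, 10, Ola, 1996), (Ned, 10, Tai, 2005), (Ned, 14, Ada, 2017), (Ned, 14, Ola, 1996), (Ned, 14, Tai, 2005)}
Selection year ≤ 2005: {(Lee, 18, Kim, 2002), (Lee, 18, Ned, 1997), (Lee, 18, Rae, 2005), (Lee, 21, Kim, 2002), (Lee, 21, Ned, 1997), (Lee, 21, Rae, 2005), (Lee, 27, Kim, 2002), (Lee, 27, Ned, 1997), (Lee, 27, Rae, 2005), (Lee, 29, Kim, 2002), (Lee, 29, Ned, 1997), (Lee, 29, Rae, 2005), (Ned, 1, Ola, 1996), (Ned, 1, Tai, 2005), (Ned, 10, Ola, 1996), (Ned, 10, Tai, 2005), (Ned, 14, Ola, 1996), (Ned, 14, Tai, 2005)}
Selection mid > 21: {(Lee, 27, Kim, 2002), (Lee, 27, Ned, 1997), (Lee, 27, Rae, 2005), (Lee, 29, Kim, 2002), (Lee, 29, Ned, 1997), (Lee, 29, Rae, 2005)}
π[sname, aname]: project onto (sname, aname) (3 duplicate(s) eliminated) → {(Lee, Kim), (Lee, Ned), (Lee, Rae)}
Taking the union: {(Fay, Jo), (Lee, Gus), (Lee, Kim), (Lee, Ned), (Lee, Rae), (Ned, Ned), (Ola, Sam), (Sam, Zed), (Uma, Hal), (Yan, Mo)}
π[aname, sname]: project onto (aname, sname) → {(Gus, Lee), (Hal, Uma), (Jo, Fay), (Kim, Lee), (Mo, Yan), (Ned, Lee), (Ned, Ned), (Rae, Lee), (Sam, Ola), (Zed, Sam)}

{(Gus, Lee), (Hal, Uma), (Jo, Fay), (Kim, Lee), (Mo, Yan), (Ned, Lee), (Ned, Ned), (Rae, Lee), (Sam, Ola), (Zed, Sam)}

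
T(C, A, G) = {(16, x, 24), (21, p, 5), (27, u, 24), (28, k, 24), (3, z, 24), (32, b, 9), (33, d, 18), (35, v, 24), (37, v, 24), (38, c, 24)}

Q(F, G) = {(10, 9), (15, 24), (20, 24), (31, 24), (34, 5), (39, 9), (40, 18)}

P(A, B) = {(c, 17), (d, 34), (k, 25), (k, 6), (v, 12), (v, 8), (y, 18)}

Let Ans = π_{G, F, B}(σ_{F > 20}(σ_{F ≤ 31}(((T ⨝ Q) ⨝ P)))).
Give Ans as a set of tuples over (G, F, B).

{(24, 31, 12), (24, 31, 17), (24, 31, 25), (24, 31, 6), (24, 31, 8)}

Natural join on G: {(16, x, 24, 15), (16, x, 24, 20), (16, x, 24, 31), (21, p, 5, 34), (27, u, 24, 15), (27, u, 24, 20), (27, u, 24, 31), (28, k, 24, 15), (28, k, 24, 20), (28, k, 24, 31), (3, z, 24, 15), (3, z, 24, 20), (3, z, 24, 31), (32, b, 9, 10), (32, b, 9, 39), (33, d, 18, 40), (35, v, 24, 15), (35, v, 24, 20), (35, v, 24, 31), (37, v, 24, 15), (37, v, 24, 20), (37, v, 24, 31), (38, c, 24, 15), (38, c, 24, 20), (38, c, 24, 31)}
Natural join on A: {(28, k, 24, 15, 25), (28, k, 24, 15, 6), (28, k, 24, 20, 25), (28, k, 24, 20, 6), (28, k, 24, 31, 25), (28, k, 24, 31, 6), (33, d, 18, 40, 34), (35, v, 24, 15, 12), (35, v, 24, 15, 8), (35, v, 24, 20, 12), (35, v, 24, 20, 8), (35, v, 24, 31, 12), (35, v, 24, 31, 8), (37, v, 24, 15, 12), (37, v, 24, 15, 8), (37, v, 24, 20, 12), (37, v, 24, 20, 8), (37, v, 24, 31, 12), (37, v, 24, 31, 8), (38, c, 24, 15, 17), (38, c, 24, 20, 17), (38, c, 24, 31, 17)}
Filtering on F ≤ 31 leaves {(28, k, 24, 15, 25), (28, k, 24, 15, 6), (28, k, 24, 20, 25), (28, k, 24, 20, 6), (28, k, 24, 31, 25), (28, k, 24, 31, 6), (35, v, 24, 15, 12), (35, v, 24, 15, 8), (35, v, 24, 20, 12), (35, v, 24, 20, 8), (35, v, 24, 31, 12), (35, v, 24, 31, 8), (37, v, 24, 15, 12), (37, v, 24, 15, 8), (37, v, 24, 20, 12), (37, v, 24, 20, 8), (37, v, 24, 31, 12), (37, v, 24, 31, 8), (38, c, 24, 15, 17), (38, c, 24, 20, 17), (38, c, 24, 31, 17)}.
Filtering on F > 20 leaves {(28, k, 24, 31, 25), (28, k, 24, 31, 6), (35, v, 24, 31, 12), (35, v, 24, 31, 8), (37, v, 24, 31, 12), (37, v, 24, 31, 8), (38, c, 24, 31, 17)}.
Keep only column(s) G, F, B (2 duplicate(s) eliminated): {(24, 31, 12), (24, 31, 17), (24, 31, 25), (24, 31, 6), (24, 31, 8)}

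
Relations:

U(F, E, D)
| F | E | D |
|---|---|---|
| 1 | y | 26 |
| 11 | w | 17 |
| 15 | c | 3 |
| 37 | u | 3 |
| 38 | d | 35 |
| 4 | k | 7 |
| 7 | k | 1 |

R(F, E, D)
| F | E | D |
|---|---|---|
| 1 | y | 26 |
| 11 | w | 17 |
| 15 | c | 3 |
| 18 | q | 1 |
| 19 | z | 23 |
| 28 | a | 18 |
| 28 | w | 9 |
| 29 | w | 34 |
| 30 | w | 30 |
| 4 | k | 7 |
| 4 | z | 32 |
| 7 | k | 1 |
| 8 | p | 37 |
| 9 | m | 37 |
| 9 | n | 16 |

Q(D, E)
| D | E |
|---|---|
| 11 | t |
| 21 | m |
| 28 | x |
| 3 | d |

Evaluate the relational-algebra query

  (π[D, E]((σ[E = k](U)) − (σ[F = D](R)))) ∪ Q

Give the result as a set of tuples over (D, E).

{(1, k), (11, t), (21, m), (28, x), (3, d), (7, k)}

σ[E = k]: keep tuples satisfying E = k → {(4, k, 7), (7, k, 1)}
σ[F = D]: keep tuples satisfying F = D → {(30, w, 30)}
Difference: {(4, k, 7), (7, k, 1)} with {(30, w, 30)} → {(4, k, 7), (7, k, 1)}
π[D, E]: project onto (D, E) → {(1, k), (7, k)}
Union: {(1, k), (7, k)} with {(11, t), (21, m), (28, x), (3, d)} → {(1, k), (11, t), (21, m), (28, x), (3, d), (7, k)}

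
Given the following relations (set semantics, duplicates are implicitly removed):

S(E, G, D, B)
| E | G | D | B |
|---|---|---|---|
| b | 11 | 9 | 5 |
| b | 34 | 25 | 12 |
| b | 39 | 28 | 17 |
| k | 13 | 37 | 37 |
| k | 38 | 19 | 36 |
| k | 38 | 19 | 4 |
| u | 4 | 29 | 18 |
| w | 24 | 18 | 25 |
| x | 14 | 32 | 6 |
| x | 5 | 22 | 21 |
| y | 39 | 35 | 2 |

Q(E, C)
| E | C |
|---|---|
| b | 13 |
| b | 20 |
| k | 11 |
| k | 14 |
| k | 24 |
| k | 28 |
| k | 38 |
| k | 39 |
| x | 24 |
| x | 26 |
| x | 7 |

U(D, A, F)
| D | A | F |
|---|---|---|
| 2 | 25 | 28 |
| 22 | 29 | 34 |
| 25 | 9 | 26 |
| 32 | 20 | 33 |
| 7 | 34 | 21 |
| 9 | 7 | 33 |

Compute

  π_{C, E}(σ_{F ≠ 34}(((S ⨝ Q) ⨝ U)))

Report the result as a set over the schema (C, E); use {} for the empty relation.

S ⋈ Q (natural join on E): {(b, 11, 9, 5, 13), (b, 11, 9, 5, 20), (b, 34, 25, 12, 13), (b, 34, 25, 12, 20), (b, 39, 28, 17, 13), (b, 39, 28, 17, 20), (k, 13, 37, 37, 11), (k, 13, 37, 37, 14), (k, 13, 37, 37, 24), (k, 13, 37, 37, 28), (k, 13, 37, 37, 38), (k, 13, 37, 37, 39), (k, 38, 19, 36, 11), (k, 38, 19, 36, 14), (k, 38, 19, 36, 24), (k, 38, 19, 36, 28), (k, 38, 19, 36, 38), (k, 38, 19, 36, 39), (k, 38, 19, 4, 11), (k, 38, 19, 4, 14), (k, 38, 19, 4, 24), (k, 38, 19, 4, 28), (k, 38, 19, 4, 38), (k, 38, 19, 4, 39), (x, 14, 32, 6, 24), (x, 14, 32, 6, 26), (x, 14, 32, 6, 7), (x, 5, 22, 21, 24), (x, 5, 22, 21, 26), (x, 5, 22, 21, 7)}
(S ⨝ Q) ⋈ U (natural join on D): {(b, 11, 9, 5, 13, 7, 33), (b, 11, 9, 5, 20, 7, 33), (b, 34, 25, 12, 13, 9, 26), (b, 34, 25, 12, 20, 9, 26), (x, 14, 32, 6, 24, 20, 33), (x, 14, 32, 6, 26, 20, 33), (x, 14, 32, 6, 7, 20, 33), (x, 5, 22, 21, 24, 29, 34), (x, 5, 22, 21, 26, 29, 34), (x, 5, 22, 21, 7, 29, 34)}
Apply σ_{F ≠ 34}; surviving tuples: {(b, 11, 9, 5, 13, 7, 33), (b, 11, 9, 5, 20, 7, 33), (b, 34, 25, 12, 13, 9, 26), (b, 34, 25, 12, 20, 9, 26), (x, 14, 32, 6, 24, 20, 33), (x, 14, 32, 6, 26, 20, 33), (x, 14, 32, 6, 7, 20, 33)}
Keep only column(s) C, E (2 duplicate(s) eliminated): {(13, b), (20, b), (24, x), (26, x), (7, x)}

{(13, b), (20, b), (24, x), (26, x), (7, x)}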